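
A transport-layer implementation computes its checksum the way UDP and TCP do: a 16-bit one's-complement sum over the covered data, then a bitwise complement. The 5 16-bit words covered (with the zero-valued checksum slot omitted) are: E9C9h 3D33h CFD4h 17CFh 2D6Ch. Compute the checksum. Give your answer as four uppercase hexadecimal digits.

One's-complement addition (fold any carry out of bit 15 back into bit 0):
  0xE9C9 + 0x3D33 = 0x126FC → wrap carry → 0x26FD
  0x26FD + 0xCFD4 = 0x0F6D1
  0xF6D1 + 0x17CF = 0x10EA0 → wrap carry → 0x0EA1
  0x0EA1 + 0x2D6C = 0x03C0D
One's-complement sum = 0x3C0D.
Checksum = ~0x3C0D & 0xFFFF = 0xC3F2.

C3F2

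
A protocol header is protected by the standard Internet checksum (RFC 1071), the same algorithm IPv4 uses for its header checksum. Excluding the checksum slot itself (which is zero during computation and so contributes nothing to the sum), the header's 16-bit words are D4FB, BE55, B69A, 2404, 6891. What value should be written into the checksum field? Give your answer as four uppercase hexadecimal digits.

One's-complement addition (fold any carry out of bit 15 back into bit 0):
  0xD4FB + 0xBE55 = 0x19350 → wrap carry → 0x9351
  0x9351 + 0xB69A = 0x149EB → wrap carry → 0x49EC
  0x49EC + 0x2404 = 0x06DF0
  0x6DF0 + 0x6891 = 0x0D681
One's-complement sum = 0xD681.
Checksum = ~0xD681 & 0xFFFF = 0x297E.

297E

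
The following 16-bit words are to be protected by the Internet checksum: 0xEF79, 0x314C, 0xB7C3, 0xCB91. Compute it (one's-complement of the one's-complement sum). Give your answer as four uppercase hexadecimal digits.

One's-complement addition (fold any carry out of bit 15 back into bit 0):
  0xEF79 + 0x314C = 0x120C5 → wrap carry → 0x20C6
  0x20C6 + 0xB7C3 = 0x0D889
  0xD889 + 0xCB91 = 0x1A41A → wrap carry → 0xA41B
One's-complement sum = 0xA41B.
Checksum = ~0xA41B & 0xFFFF = 0x5BE4.

5BE4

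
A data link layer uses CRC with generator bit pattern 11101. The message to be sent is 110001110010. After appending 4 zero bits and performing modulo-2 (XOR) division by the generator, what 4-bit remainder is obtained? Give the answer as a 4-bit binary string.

1010

Append 4 zeros: 1100011100100000. Divide by 11101 (XOR where the leading bit is 1):
  pos 0: 11000 XOR 11101 = 00101
  pos 2: 10111 XOR 11101 = 01010
  pos 3: 10101 XOR 11101 = 01000
  pos 4: 10000 XOR 11101 = 01101
  pos 5: 11010 XOR 11101 = 00111
  pos 7: 11110 XOR 11101 = 00011
  pos 10: 11000 XOR 11101 = 00101
Remainder (last 4 bits) = 1010. This is the CRC / FCS.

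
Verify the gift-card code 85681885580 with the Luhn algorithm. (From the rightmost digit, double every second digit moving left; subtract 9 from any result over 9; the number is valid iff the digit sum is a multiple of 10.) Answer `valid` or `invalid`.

invalid

From the right, keep odd positions and double even positions (subtract 9 from any doubled value over 9):
  doubled (positions 2,4,...): 7 1 7 7 1 → sum 23
  kept (positions 1,3,...): 0 5 8 1 6 8 → sum 28
Total = 51.
51 mod 10 = 1, so the number is invalid.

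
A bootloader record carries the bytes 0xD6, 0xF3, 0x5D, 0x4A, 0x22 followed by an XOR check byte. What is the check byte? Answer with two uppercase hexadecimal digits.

XOR the bytes together:
  start with 0xD6
  0xD6 ⊕ 0xF3 = 0x25
  0x25 ⊕ 0x5D = 0x78
  0x78 ⊕ 0x4A = 0x32
  0x32 ⊕ 0x22 = 0x10

10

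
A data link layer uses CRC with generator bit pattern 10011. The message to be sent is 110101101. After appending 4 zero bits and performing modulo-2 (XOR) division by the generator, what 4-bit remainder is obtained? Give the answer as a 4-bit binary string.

1111

Append 4 zeros: 1101011010000. Divide by 10011 (XOR where the leading bit is 1):
  pos 0: 11010 XOR 10011 = 01001
  pos 1: 10011 XOR 10011 = 00000
  pos 6: 10100 XOR 10011 = 00111
  pos 8: 11100 XOR 10011 = 01111
Remainder (last 4 bits) = 1111. This is the CRC / FCS.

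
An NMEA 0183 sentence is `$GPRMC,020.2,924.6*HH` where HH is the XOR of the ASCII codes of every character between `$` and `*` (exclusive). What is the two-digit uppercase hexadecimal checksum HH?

42

XOR the ASCII codes of the payload characters:
  'G' = 0x47 → acc = 0x47
  'P' = 0x50 → acc = 0x17
  'R' = 0x52 → acc = 0x45
  'M' = 0x4D → acc = 0x08
  'C' = 0x43 → acc = 0x4B
  ',' = 0x2C → acc = 0x67
  '0' = 0x30 → acc = 0x57
  '2' = 0x32 → acc = 0x65
  '0' = 0x30 → acc = 0x55
  '.' = 0x2E → acc = 0x7B
  '2' = 0x32 → acc = 0x49
  ',' = 0x2C → acc = 0x65
  '9' = 0x39 → acc = 0x5C
  '2' = 0x32 → acc = 0x6E
  '4' = 0x34 → acc = 0x5A
  '.' = 0x2E → acc = 0x74
  '6' = 0x36 → acc = 0x42
Checksum = 0x42.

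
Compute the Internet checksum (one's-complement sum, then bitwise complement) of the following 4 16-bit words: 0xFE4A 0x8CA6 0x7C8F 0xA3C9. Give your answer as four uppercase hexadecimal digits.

One's-complement addition (fold any carry out of bit 15 back into bit 0):
  0xFE4A + 0x8CA6 = 0x18AF0 → wrap carry → 0x8AF1
  0x8AF1 + 0x7C8F = 0x10780 → wrap carry → 0x0781
  0x0781 + 0xA3C9 = 0x0AB4A
One's-complement sum = 0xAB4A.
Checksum = ~0xAB4A & 0xFFFF = 0x54B5.

54B5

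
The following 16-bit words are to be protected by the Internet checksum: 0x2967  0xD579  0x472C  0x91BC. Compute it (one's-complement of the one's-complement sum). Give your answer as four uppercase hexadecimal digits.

2836

One's-complement addition (fold any carry out of bit 15 back into bit 0):
  0x2967 + 0xD579 = 0x0FEE0
  0xFEE0 + 0x472C = 0x1460C → wrap carry → 0x460D
  0x460D + 0x91BC = 0x0D7C9
One's-complement sum = 0xD7C9.
Checksum = ~0xD7C9 & 0xFFFF = 0x2836.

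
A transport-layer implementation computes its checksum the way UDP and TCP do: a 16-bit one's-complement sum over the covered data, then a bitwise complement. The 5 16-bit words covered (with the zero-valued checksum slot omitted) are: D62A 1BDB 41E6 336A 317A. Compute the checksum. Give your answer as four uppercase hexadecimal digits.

One's-complement addition (fold any carry out of bit 15 back into bit 0):
  0xD62A + 0x1BDB = 0x0F205
  0xF205 + 0x41E6 = 0x133EB → wrap carry → 0x33EC
  0x33EC + 0x336A = 0x06756
  0x6756 + 0x317A = 0x098D0
One's-complement sum = 0x98D0.
Checksum = ~0x98D0 & 0xFFFF = 0x672F.

672F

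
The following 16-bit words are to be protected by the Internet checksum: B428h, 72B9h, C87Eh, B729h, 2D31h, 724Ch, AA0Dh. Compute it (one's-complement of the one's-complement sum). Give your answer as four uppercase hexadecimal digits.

0FEA

One's-complement addition (fold any carry out of bit 15 back into bit 0):
  0xB428 + 0x72B9 = 0x126E1 → wrap carry → 0x26E2
  0x26E2 + 0xC87E = 0x0EF60
  0xEF60 + 0xB729 = 0x1A689 → wrap carry → 0xA68A
  0xA68A + 0x2D31 = 0x0D3BB
  0xD3BB + 0x724C = 0x14607 → wrap carry → 0x4608
  0x4608 + 0xAA0D = 0x0F015
One's-complement sum = 0xF015.
Checksum = ~0xF015 & 0xFFFF = 0x0FEA.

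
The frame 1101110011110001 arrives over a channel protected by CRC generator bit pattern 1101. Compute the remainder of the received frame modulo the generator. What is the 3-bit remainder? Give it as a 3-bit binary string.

000

Modulo-2 division of 1101110011110001 by 1101:
  pos 0: 1101 XOR 1101 = 0000
  pos 4: 1100 XOR 1101 = 0001
  pos 7: 1111 XOR 1101 = 0010
  pos 9: 1010 XOR 1101 = 0111
  pos 10: 1110 XOR 1101 = 0011
  pos 12: 1101 XOR 1101 = 0000
Remainder = 000 (zero — the frame passes the CRC check).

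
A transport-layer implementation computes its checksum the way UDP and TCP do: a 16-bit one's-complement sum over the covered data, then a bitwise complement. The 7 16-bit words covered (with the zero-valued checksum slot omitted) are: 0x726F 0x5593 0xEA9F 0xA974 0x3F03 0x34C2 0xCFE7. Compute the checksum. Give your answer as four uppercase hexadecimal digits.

603B

One's-complement addition (fold any carry out of bit 15 back into bit 0):
  0x726F + 0x5593 = 0x0C802
  0xC802 + 0xEA9F = 0x1B2A1 → wrap carry → 0xB2A2
  0xB2A2 + 0xA974 = 0x15C16 → wrap carry → 0x5C17
  0x5C17 + 0x3F03 = 0x09B1A
  0x9B1A + 0x34C2 = 0x0CFDC
  0xCFDC + 0xCFE7 = 0x19FC3 → wrap carry → 0x9FC4
One's-complement sum = 0x9FC4.
Checksum = ~0x9FC4 & 0xFFFF = 0x603B.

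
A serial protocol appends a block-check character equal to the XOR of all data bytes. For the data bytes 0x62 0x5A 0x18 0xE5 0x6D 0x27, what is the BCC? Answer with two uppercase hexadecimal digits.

8F

XOR the bytes together:
  start with 0x62
  0x62 ⊕ 0x5A = 0x38
  0x38 ⊕ 0x18 = 0x20
  0x20 ⊕ 0xE5 = 0xC5
  0xC5 ⊕ 0x6D = 0xA8
  0xA8 ⊕ 0x27 = 0x8F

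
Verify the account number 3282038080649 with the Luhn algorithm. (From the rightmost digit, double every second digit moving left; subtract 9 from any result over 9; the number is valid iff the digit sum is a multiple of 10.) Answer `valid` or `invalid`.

invalid

From the right, keep odd positions and double even positions (subtract 9 from any doubled value over 9):
  doubled (positions 2,4,...): 8 0 0 6 4 4 → sum 22
  kept (positions 1,3,...): 9 6 8 8 0 8 3 → sum 42
Total = 64.
64 mod 10 = 4, so the number is invalid.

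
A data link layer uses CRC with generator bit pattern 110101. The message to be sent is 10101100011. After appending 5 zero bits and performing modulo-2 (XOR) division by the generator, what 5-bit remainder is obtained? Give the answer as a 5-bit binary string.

01111

Append 5 zeros: 1010110001100000. Divide by 110101 (XOR where the leading bit is 1):
  pos 0: 101011 XOR 110101 = 011110
  pos 1: 111100 XOR 110101 = 001001
  pos 3: 100100 XOR 110101 = 010001
  pos 4: 100011 XOR 110101 = 010110
  pos 5: 101101 XOR 110101 = 011000
  pos 6: 110000 XOR 110101 = 000101
  pos 9: 101000 XOR 110101 = 011101
  pos 10: 111010 XOR 110101 = 001111
Remainder (last 5 bits) = 01111. This is the CRC / FCS.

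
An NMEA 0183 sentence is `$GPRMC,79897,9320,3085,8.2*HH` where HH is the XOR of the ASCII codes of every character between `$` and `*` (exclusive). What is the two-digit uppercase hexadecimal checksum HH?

XOR the ASCII codes of the payload characters:
  'G' = 0x47 → acc = 0x47
  'P' = 0x50 → acc = 0x17
  'R' = 0x52 → acc = 0x45
  'M' = 0x4D → acc = 0x08
  'C' = 0x43 → acc = 0x4B
  ',' = 0x2C → acc = 0x67
  '7' = 0x37 → acc = 0x50
  '9' = 0x39 → acc = 0x69
  '8' = 0x38 → acc = 0x51
  '9' = 0x39 → acc = 0x68
  '7' = 0x37 → acc = 0x5F
  ',' = 0x2C → acc = 0x73
  '9' = 0x39 → acc = 0x4A
  '3' = 0x33 → acc = 0x79
  '2' = 0x32 → acc = 0x4B
  '0' = 0x30 → acc = 0x7B
  ',' = 0x2C → acc = 0x57
  '3' = 0x33 → acc = 0x64
  '0' = 0x30 → acc = 0x54
  '8' = 0x38 → acc = 0x6C
  '5' = 0x35 → acc = 0x59
  ',' = 0x2C → acc = 0x75
  '8' = 0x38 → acc = 0x4D
  '.' = 0x2E → acc = 0x63
  '2' = 0x32 → acc = 0x51
Checksum = 0x51.

51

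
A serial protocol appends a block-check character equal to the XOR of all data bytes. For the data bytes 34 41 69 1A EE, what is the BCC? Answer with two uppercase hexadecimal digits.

E8

XOR the bytes together:
  start with 0x34
  0x34 ⊕ 0x41 = 0x75
  0x75 ⊕ 0x69 = 0x1C
  0x1C ⊕ 0x1A = 0x06
  0x06 ⊕ 0xEE = 0xE8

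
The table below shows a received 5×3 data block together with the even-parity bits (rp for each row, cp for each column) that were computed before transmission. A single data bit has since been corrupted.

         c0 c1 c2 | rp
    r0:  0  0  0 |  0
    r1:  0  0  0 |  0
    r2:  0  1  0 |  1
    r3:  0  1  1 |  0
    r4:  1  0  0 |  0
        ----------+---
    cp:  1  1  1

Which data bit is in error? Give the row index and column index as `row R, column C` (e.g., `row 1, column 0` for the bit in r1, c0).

row 4, column 1

Recompute each row's even parity and compare to rp:
  r0: data parity 0, sent rp 0 → ok
  r1: data parity 0, sent rp 0 → ok
  r2: data parity 1, sent rp 1 → ok
  r3: data parity 0, sent rp 0 → ok
  r4: data parity 1, sent rp 0 → mismatch
Recompute each column's even parity and compare to cp:
  c0: data parity 1, sent cp 1 → ok
  c1: data parity 0, sent cp 1 → mismatch
  c2: data parity 1, sent cp 1 → ok
Exactly one row (r4) and one column (c1) fail → the flipped bit is at their intersection.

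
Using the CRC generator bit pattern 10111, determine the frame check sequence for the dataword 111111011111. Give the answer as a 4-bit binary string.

1000

Append 4 zeros: 1111110111110000. Divide by 10111 (XOR where the leading bit is 1):
  pos 0: 11111 XOR 10111 = 01000
  pos 1: 10001 XOR 10111 = 00110
  pos 3: 11001 XOR 10111 = 01110
  pos 4: 11101 XOR 10111 = 01010
  pos 5: 10101 XOR 10111 = 00010
  pos 8: 10110 XOR 10111 = 00001
Remainder (last 4 bits) = 1000. This is the CRC / FCS.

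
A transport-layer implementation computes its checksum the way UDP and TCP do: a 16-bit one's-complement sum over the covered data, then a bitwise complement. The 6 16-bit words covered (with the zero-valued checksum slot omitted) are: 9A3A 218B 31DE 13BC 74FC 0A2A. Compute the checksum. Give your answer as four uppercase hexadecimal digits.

One's-complement addition (fold any carry out of bit 15 back into bit 0):
  0x9A3A + 0x218B = 0x0BBC5
  0xBBC5 + 0x31DE = 0x0EDA3
  0xEDA3 + 0x13BC = 0x1015F → wrap carry → 0x0160
  0x0160 + 0x74FC = 0x0765C
  0x765C + 0x0A2A = 0x08086
One's-complement sum = 0x8086.
Checksum = ~0x8086 & 0xFFFF = 0x7F79.

7F79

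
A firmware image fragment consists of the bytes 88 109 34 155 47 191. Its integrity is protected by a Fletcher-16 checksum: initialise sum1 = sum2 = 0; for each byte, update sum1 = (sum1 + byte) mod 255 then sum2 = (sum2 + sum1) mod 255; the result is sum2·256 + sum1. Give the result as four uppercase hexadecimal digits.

Running sums (mod 255):
  after byte 0 (88): sum1=88, sum2=88
  after byte 1 (109): sum1=197, sum2=30
  after byte 2 (34): sum1=231, sum2=6
  after byte 3 (155): sum1=131, sum2=137
  after byte 4 (47): sum1=178, sum2=60
  after byte 5 (191): sum1=114, sum2=174
Checksum = sum2·256 + sum1 = 174·256 + 114 = 44658 = 0xAE72.

AE72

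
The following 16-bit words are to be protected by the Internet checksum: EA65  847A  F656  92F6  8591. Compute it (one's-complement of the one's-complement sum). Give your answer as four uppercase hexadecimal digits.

8240

One's-complement addition (fold any carry out of bit 15 back into bit 0):
  0xEA65 + 0x847A = 0x16EDF → wrap carry → 0x6EE0
  0x6EE0 + 0xF656 = 0x16536 → wrap carry → 0x6537
  0x6537 + 0x92F6 = 0x0F82D
  0xF82D + 0x8591 = 0x17DBE → wrap carry → 0x7DBF
One's-complement sum = 0x7DBF.
Checksum = ~0x7DBF & 0xFFFF = 0x8240.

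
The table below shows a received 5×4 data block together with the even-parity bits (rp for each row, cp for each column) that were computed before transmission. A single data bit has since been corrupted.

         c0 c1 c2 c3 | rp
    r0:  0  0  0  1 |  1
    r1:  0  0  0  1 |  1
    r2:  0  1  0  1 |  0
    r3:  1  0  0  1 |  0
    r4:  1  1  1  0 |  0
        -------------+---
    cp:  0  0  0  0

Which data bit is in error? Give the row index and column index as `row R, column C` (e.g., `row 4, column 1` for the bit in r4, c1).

Recompute each row's even parity and compare to rp:
  r0: data parity 1, sent rp 1 → ok
  r1: data parity 1, sent rp 1 → ok
  r2: data parity 0, sent rp 0 → ok
  r3: data parity 0, sent rp 0 → ok
  r4: data parity 1, sent rp 0 → mismatch
Recompute each column's even parity and compare to cp:
  c0: data parity 0, sent cp 0 → ok
  c1: data parity 0, sent cp 0 → ok
  c2: data parity 1, sent cp 0 → mismatch
  c3: data parity 0, sent cp 0 → ok
Exactly one row (r4) and one column (c2) fail → the flipped bit is at their intersection.

row 4, column 2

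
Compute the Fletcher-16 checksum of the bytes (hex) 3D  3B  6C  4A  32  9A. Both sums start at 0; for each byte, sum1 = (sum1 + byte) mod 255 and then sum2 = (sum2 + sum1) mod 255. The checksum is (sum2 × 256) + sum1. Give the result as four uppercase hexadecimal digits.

27FB

Running sums (mod 255):
  after byte 0 (3D): sum1=61, sum2=61
  after byte 1 (3B): sum1=120, sum2=181
  after byte 2 (6C): sum1=228, sum2=154
  after byte 3 (4A): sum1=47, sum2=201
  after byte 4 (32): sum1=97, sum2=43
  after byte 5 (9A): sum1=251, sum2=39
Checksum = sum2·256 + sum1 = 39·256 + 251 = 10235 = 0x27FB.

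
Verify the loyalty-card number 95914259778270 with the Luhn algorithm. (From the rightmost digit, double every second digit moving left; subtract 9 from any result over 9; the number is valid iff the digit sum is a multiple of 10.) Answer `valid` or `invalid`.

valid

From the right, keep odd positions and double even positions (subtract 9 from any doubled value over 9):
  doubled (positions 2,4,...): 5 7 5 1 8 9 9 → sum 44
  kept (positions 1,3,...): 0 2 7 9 2 1 5 → sum 26
Total = 70.
70 mod 10 = 0, so the number is valid.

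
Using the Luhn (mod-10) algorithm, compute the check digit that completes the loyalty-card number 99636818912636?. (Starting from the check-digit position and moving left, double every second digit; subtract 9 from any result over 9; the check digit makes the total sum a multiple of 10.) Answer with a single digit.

Partial digits right→left: 6 3 6 2 1 9 8 1 8 6 3 6 9 9
Double every second digit counting from the check-digit position (so the 1st, 3rd, 5th, ... of the partial from the right).
  doubled (with −9 where >9): 3 3 2 7 7 6 9 → sum 37
  kept as-is: 3 2 9 1 6 6 9 → sum 36
Total = 37 + 36 = 73.
Check digit = (10 − (73 mod 10)) mod 10 = 7.

7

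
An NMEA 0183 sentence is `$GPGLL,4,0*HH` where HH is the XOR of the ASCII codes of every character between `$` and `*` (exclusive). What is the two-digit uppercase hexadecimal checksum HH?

XOR the ASCII codes of the payload characters:
  'G' = 0x47 → acc = 0x47
  'P' = 0x50 → acc = 0x17
  'G' = 0x47 → acc = 0x50
  'L' = 0x4C → acc = 0x1C
  'L' = 0x4C → acc = 0x50
  ',' = 0x2C → acc = 0x7C
  '4' = 0x34 → acc = 0x48
  ',' = 0x2C → acc = 0x64
  '0' = 0x30 → acc = 0x54
Checksum = 0x54.

54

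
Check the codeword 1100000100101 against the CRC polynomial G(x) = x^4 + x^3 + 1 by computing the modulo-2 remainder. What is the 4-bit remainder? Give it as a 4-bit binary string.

Modulo-2 division of 1100000100101 by 11001:
  pos 0: 11000 XOR 11001 = 00001
  pos 4: 10010 XOR 11001 = 01011
  pos 5: 10110 XOR 11001 = 01111
  pos 6: 11111 XOR 11001 = 00110
  pos 8: 11001 XOR 11001 = 00000
Remainder = 0000 (zero — the frame passes the CRC check).

0000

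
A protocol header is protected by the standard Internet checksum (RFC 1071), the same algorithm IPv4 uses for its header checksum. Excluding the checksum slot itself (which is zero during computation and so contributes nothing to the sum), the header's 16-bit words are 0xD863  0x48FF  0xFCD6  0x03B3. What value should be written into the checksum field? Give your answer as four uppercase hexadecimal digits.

One's-complement addition (fold any carry out of bit 15 back into bit 0):
  0xD863 + 0x48FF = 0x12162 → wrap carry → 0x2163
  0x2163 + 0xFCD6 = 0x11E39 → wrap carry → 0x1E3A
  0x1E3A + 0x03B3 = 0x021ED
One's-complement sum = 0x21ED.
Checksum = ~0x21ED & 0xFFFF = 0xDE12.

DE12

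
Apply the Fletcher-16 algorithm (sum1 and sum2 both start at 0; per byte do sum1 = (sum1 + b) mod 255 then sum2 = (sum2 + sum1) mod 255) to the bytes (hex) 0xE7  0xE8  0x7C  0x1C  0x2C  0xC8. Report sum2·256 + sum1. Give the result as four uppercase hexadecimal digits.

Running sums (mod 255):
  after byte 0 (0xE7): sum1=231, sum2=231
  after byte 1 (0xE8): sum1=208, sum2=184
  after byte 2 (0x7C): sum1=77, sum2=6
  after byte 3 (0x1C): sum1=105, sum2=111
  after byte 4 (0x2C): sum1=149, sum2=5
  after byte 5 (0xC8): sum1=94, sum2=99
Checksum = sum2·256 + sum1 = 99·256 + 94 = 25438 = 0x635E.

635E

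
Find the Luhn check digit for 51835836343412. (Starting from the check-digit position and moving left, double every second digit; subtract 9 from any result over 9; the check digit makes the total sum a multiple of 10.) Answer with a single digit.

Partial digits right→left: 2 1 4 3 4 3 6 3 8 5 3 8 1 5
Double every second digit counting from the check-digit position (so the 1st, 3rd, 5th, ... of the partial from the right).
  doubled (with −9 where >9): 4 8 8 3 7 6 2 → sum 38
  kept as-is: 1 3 3 3 5 8 5 → sum 28
Total = 38 + 28 = 66.
Check digit = (10 − (66 mod 10)) mod 10 = 4.

4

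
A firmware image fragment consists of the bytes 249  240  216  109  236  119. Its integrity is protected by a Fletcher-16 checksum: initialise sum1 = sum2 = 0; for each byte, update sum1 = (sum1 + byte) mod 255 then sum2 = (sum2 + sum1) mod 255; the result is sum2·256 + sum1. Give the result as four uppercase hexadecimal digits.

8D95

Running sums (mod 255):
  after byte 0 (249): sum1=249, sum2=249
  after byte 1 (240): sum1=234, sum2=228
  after byte 2 (216): sum1=195, sum2=168
  after byte 3 (109): sum1=49, sum2=217
  after byte 4 (236): sum1=30, sum2=247
  after byte 5 (119): sum1=149, sum2=141
Checksum = sum2·256 + sum1 = 141·256 + 149 = 36245 = 0x8D95.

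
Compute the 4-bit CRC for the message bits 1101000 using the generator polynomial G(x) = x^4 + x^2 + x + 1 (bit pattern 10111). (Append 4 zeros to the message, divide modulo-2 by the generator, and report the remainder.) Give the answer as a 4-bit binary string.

1101

Append 4 zeros: 11010000000. Divide by 10111 (XOR where the leading bit is 1):
  pos 0: 11010 XOR 10111 = 01101
  pos 1: 11010 XOR 10111 = 01101
  pos 2: 11010 XOR 10111 = 01101
  pos 3: 11010 XOR 10111 = 01101
  pos 4: 11010 XOR 10111 = 01101
  pos 5: 11010 XOR 10111 = 01101
  pos 6: 11010 XOR 10111 = 01101
Remainder (last 4 bits) = 1101. This is the CRC / FCS.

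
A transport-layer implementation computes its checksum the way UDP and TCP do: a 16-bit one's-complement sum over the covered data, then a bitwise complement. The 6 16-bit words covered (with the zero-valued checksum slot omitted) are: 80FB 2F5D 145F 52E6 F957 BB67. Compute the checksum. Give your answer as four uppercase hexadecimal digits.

One's-complement addition (fold any carry out of bit 15 back into bit 0):
  0x80FB + 0x2F5D = 0x0B058
  0xB058 + 0x145F = 0x0C4B7
  0xC4B7 + 0x52E6 = 0x1179D → wrap carry → 0x179E
  0x179E + 0xF957 = 0x110F5 → wrap carry → 0x10F6
  0x10F6 + 0xBB67 = 0x0CC5D
One's-complement sum = 0xCC5D.
Checksum = ~0xCC5D & 0xFFFF = 0x33A2.

33A2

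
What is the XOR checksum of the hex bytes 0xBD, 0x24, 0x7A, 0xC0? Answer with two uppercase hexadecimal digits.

23

XOR the bytes together:
  start with 0xBD
  0xBD ⊕ 0x24 = 0x99
  0x99 ⊕ 0x7A = 0xE3
  0xE3 ⊕ 0xC0 = 0x23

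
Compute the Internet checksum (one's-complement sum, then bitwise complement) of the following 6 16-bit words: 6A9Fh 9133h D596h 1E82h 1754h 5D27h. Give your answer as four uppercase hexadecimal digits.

9B98

One's-complement addition (fold any carry out of bit 15 back into bit 0):
  0x6A9F + 0x9133 = 0x0FBD2
  0xFBD2 + 0xD596 = 0x1D168 → wrap carry → 0xD169
  0xD169 + 0x1E82 = 0x0EFEB
  0xEFEB + 0x1754 = 0x1073F → wrap carry → 0x0740
  0x0740 + 0x5D27 = 0x06467
One's-complement sum = 0x6467.
Checksum = ~0x6467 & 0xFFFF = 0x9B98.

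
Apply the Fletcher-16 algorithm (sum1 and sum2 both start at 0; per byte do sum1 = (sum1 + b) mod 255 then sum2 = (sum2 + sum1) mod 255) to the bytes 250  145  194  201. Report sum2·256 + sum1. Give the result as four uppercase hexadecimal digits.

EF19

Running sums (mod 255):
  after byte 0 (250): sum1=250, sum2=250
  after byte 1 (145): sum1=140, sum2=135
  after byte 2 (194): sum1=79, sum2=214
  after byte 3 (201): sum1=25, sum2=239
Checksum = sum2·256 + sum1 = 239·256 + 25 = 61209 = 0xEF19.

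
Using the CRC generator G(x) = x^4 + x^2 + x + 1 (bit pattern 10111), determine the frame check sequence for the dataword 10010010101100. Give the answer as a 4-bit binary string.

0000

Append 4 zeros: 100100101011000000. Divide by 10111 (XOR where the leading bit is 1):
  pos 0: 10010 XOR 10111 = 00101
  pos 2: 10101 XOR 10111 = 00010
  pos 5: 10010 XOR 10111 = 00101
  pos 7: 10111 XOR 10111 = 00000
Remainder (last 4 bits) = 0000. This is the CRC / FCS.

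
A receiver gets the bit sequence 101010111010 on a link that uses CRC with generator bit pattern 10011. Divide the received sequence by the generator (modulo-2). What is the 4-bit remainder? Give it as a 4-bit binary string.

0000

Modulo-2 division of 101010111010 by 10011:
  pos 0: 10101 XOR 10011 = 00110
  pos 2: 11001 XOR 10011 = 01010
  pos 3: 10101 XOR 10011 = 00110
  pos 5: 11010 XOR 10011 = 01001
  pos 6: 10011 XOR 10011 = 00000
Remainder = 0000 (zero — the frame passes the CRC check).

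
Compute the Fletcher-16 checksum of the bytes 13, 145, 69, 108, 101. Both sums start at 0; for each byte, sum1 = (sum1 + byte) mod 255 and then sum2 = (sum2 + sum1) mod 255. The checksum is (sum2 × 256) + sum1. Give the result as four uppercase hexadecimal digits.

95B5

Running sums (mod 255):
  after byte 0 (13): sum1=13, sum2=13
  after byte 1 (145): sum1=158, sum2=171
  after byte 2 (69): sum1=227, sum2=143
  after byte 3 (108): sum1=80, sum2=223
  after byte 4 (101): sum1=181, sum2=149
Checksum = sum2·256 + sum1 = 149·256 + 181 = 38325 = 0x95B5.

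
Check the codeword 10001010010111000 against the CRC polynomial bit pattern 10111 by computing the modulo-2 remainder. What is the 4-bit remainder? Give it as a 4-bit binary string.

Modulo-2 division of 10001010010111000 by 10111:
  pos 0: 10001 XOR 10111 = 00110
  pos 2: 11001 XOR 10111 = 01110
  pos 3: 11100 XOR 10111 = 01011
  pos 4: 10110 XOR 10111 = 00001
  pos 8: 11011 XOR 10111 = 01100
  pos 9: 11001 XOR 10111 = 01110
  pos 10: 11100 XOR 10111 = 01011
  pos 11: 10110 XOR 10111 = 00001
Remainder = 0010 (nonzero — an error is detected).

0010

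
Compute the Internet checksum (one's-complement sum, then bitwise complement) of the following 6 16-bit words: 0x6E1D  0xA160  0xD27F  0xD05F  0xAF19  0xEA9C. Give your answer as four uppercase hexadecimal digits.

B3EB

One's-complement addition (fold any carry out of bit 15 back into bit 0):
  0x6E1D + 0xA160 = 0x10F7D → wrap carry → 0x0F7E
  0x0F7E + 0xD27F = 0x0E1FD
  0xE1FD + 0xD05F = 0x1B25C → wrap carry → 0xB25D
  0xB25D + 0xAF19 = 0x16176 → wrap carry → 0x6177
  0x6177 + 0xEA9C = 0x14C13 → wrap carry → 0x4C14
One's-complement sum = 0x4C14.
Checksum = ~0x4C14 & 0xFFFF = 0xB3EB.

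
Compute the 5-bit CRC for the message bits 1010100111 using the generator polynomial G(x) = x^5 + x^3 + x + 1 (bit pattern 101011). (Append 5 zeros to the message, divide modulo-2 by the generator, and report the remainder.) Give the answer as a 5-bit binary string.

Append 5 zeros: 101010011100000. Divide by 101011 (XOR where the leading bit is 1):
  pos 0: 101010 XOR 101011 = 000001
  pos 5: 101110 XOR 101011 = 000101
  pos 8: 101000 XOR 101011 = 000011
Remainder (last 5 bits) = 00110. This is the CRC / FCS.

00110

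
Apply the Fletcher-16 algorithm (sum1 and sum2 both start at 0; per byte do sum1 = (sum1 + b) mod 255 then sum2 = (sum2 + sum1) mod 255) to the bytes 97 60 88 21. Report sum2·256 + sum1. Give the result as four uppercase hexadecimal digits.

000B

Running sums (mod 255):
  after byte 0 (97): sum1=97, sum2=97
  after byte 1 (60): sum1=157, sum2=254
  after byte 2 (88): sum1=245, sum2=244
  after byte 3 (21): sum1=11, sum2=0
Checksum = sum2·256 + sum1 = 0·256 + 11 = 11 = 0x000B.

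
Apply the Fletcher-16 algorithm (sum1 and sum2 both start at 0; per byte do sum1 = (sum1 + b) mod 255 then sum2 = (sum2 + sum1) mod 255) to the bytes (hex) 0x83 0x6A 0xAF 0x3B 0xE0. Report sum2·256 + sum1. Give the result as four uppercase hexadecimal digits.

Running sums (mod 255):
  after byte 0 (0x83): sum1=131, sum2=131
  after byte 1 (0x6A): sum1=237, sum2=113
  after byte 2 (0xAF): sum1=157, sum2=15
  after byte 3 (0x3B): sum1=216, sum2=231
  after byte 4 (0xE0): sum1=185, sum2=161
Checksum = sum2·256 + sum1 = 161·256 + 185 = 41401 = 0xA1B9.

A1B9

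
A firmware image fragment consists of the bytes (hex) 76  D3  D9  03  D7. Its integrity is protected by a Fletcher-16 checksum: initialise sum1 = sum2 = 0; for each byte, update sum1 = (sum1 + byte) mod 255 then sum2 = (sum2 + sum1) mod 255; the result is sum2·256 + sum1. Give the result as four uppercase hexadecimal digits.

0BFE

Running sums (mod 255):
  after byte 0 (76): sum1=118, sum2=118
  after byte 1 (D3): sum1=74, sum2=192
  after byte 2 (D9): sum1=36, sum2=228
  after byte 3 (03): sum1=39, sum2=12
  after byte 4 (D7): sum1=254, sum2=11
Checksum = sum2·256 + sum1 = 11·256 + 254 = 3070 = 0x0BFE.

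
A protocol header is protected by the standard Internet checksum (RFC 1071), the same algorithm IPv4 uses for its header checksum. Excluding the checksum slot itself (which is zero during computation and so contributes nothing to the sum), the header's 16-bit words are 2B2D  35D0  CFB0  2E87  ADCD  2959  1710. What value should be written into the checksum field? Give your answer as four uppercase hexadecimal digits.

B293

One's-complement addition (fold any carry out of bit 15 back into bit 0):
  0x2B2D + 0x35D0 = 0x060FD
  0x60FD + 0xCFB0 = 0x130AD → wrap carry → 0x30AE
  0x30AE + 0x2E87 = 0x05F35
  0x5F35 + 0xADCD = 0x10D02 → wrap carry → 0x0D03
  0x0D03 + 0x2959 = 0x0365C
  0x365C + 0x1710 = 0x04D6C
One's-complement sum = 0x4D6C.
Checksum = ~0x4D6C & 0xFFFF = 0xB293.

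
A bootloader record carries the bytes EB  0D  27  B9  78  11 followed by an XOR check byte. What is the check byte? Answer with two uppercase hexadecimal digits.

XOR the bytes together:
  start with 0xEB
  0xEB ⊕ 0x0D = 0xE6
  0xE6 ⊕ 0x27 = 0xC1
  0xC1 ⊕ 0xB9 = 0x78
  0x78 ⊕ 0x78 = 0x00
  0x00 ⊕ 0x11 = 0x11

11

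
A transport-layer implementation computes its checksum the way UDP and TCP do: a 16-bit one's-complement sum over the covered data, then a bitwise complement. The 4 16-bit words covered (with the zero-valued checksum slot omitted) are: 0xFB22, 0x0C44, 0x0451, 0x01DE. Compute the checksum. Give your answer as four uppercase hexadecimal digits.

F269

One's-complement addition (fold any carry out of bit 15 back into bit 0):
  0xFB22 + 0x0C44 = 0x10766 → wrap carry → 0x0767
  0x0767 + 0x0451 = 0x00BB8
  0x0BB8 + 0x01DE = 0x00D96
One's-complement sum = 0x0D96.
Checksum = ~0x0D96 & 0xFFFF = 0xF269.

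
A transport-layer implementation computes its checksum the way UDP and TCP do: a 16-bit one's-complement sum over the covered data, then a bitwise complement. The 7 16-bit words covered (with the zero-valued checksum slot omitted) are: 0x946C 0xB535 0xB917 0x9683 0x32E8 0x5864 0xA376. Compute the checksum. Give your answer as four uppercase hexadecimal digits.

37FF

One's-complement addition (fold any carry out of bit 15 back into bit 0):
  0x946C + 0xB535 = 0x149A1 → wrap carry → 0x49A2
  0x49A2 + 0xB917 = 0x102B9 → wrap carry → 0x02BA
  0x02BA + 0x9683 = 0x0993D
  0x993D + 0x32E8 = 0x0CC25
  0xCC25 + 0x5864 = 0x12489 → wrap carry → 0x248A
  0x248A + 0xA376 = 0x0C800
One's-complement sum = 0xC800.
Checksum = ~0xC800 & 0xFFFF = 0x37FF.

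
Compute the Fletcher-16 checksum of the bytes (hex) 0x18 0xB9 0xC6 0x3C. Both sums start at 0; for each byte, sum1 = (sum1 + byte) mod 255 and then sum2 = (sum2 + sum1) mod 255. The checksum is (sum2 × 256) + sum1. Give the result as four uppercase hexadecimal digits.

Running sums (mod 255):
  after byte 0 (0x18): sum1=24, sum2=24
  after byte 1 (0xB9): sum1=209, sum2=233
  after byte 2 (0xC6): sum1=152, sum2=130
  after byte 3 (0x3C): sum1=212, sum2=87
Checksum = sum2·256 + sum1 = 87·256 + 212 = 22484 = 0x57D4.

57D4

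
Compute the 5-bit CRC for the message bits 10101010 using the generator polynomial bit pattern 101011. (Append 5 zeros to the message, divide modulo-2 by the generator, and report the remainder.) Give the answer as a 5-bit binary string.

10001

Append 5 zeros: 1010101000000. Divide by 101011 (XOR where the leading bit is 1):
  pos 0: 101010 XOR 101011 = 000001
  pos 5: 110000 XOR 101011 = 011011
  pos 6: 110110 XOR 101011 = 011101
  pos 7: 111010 XOR 101011 = 010001
Remainder (last 5 bits) = 10001. This is the CRC / FCS.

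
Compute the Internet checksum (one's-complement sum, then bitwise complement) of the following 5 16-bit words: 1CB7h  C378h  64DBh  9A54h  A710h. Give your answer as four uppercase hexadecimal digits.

One's-complement addition (fold any carry out of bit 15 back into bit 0):
  0x1CB7 + 0xC378 = 0x0E02F
  0xE02F + 0x64DB = 0x1450A → wrap carry → 0x450B
  0x450B + 0x9A54 = 0x0DF5F
  0xDF5F + 0xA710 = 0x1866F → wrap carry → 0x8670
One's-complement sum = 0x8670.
Checksum = ~0x8670 & 0xFFFF = 0x798F.

798F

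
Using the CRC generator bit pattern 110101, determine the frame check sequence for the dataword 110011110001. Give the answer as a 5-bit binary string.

Append 5 zeros: 11001111000100000. Divide by 110101 (XOR where the leading bit is 1):
  pos 0: 110011 XOR 110101 = 000110
  pos 3: 110110 XOR 110101 = 000011
  pos 7: 110010 XOR 110101 = 000111
  pos 10: 111000 XOR 110101 = 001101
Remainder (last 5 bits) = 11010. This is the CRC / FCS.

11010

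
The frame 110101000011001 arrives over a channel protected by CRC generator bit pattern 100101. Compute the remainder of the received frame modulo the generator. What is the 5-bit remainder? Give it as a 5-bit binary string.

00101

Modulo-2 division of 110101000011001 by 100101:
  pos 0: 110101 XOR 100101 = 010000
  pos 1: 100000 XOR 100101 = 000101
  pos 4: 101000 XOR 100101 = 001101
  pos 6: 110111 XOR 100101 = 010010
  pos 7: 100100 XOR 100101 = 000001
Remainder = 00101 (nonzero — an error is detected).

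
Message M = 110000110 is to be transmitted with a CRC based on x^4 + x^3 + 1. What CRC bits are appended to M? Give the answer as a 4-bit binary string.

Append 4 zeros: 1100001100000. Divide by 11001 (XOR where the leading bit is 1):
  pos 0: 11000 XOR 11001 = 00001
  pos 4: 10110 XOR 11001 = 01111
  pos 5: 11110 XOR 11001 = 00111
  pos 7: 11100 XOR 11001 = 00101
Remainder (last 4 bits) = 1010. This is the CRC / FCS.

1010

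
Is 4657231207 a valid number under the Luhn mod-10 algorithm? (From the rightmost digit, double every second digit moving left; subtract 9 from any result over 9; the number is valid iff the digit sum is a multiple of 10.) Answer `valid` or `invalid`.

valid

From the right, keep odd positions and double even positions (subtract 9 from any doubled value over 9):
  doubled (positions 2,4,...): 0 2 4 1 8 → sum 15
  kept (positions 1,3,...): 7 2 3 7 6 → sum 25
Total = 40.
40 mod 10 = 0, so the number is valid.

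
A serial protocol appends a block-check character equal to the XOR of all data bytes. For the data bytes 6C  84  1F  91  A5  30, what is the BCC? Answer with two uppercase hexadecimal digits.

XOR the bytes together:
  start with 0x6C
  0x6C ⊕ 0x84 = 0xE8
  0xE8 ⊕ 0x1F = 0xF7
  0xF7 ⊕ 0x91 = 0x66
  0x66 ⊕ 0xA5 = 0xC3
  0xC3 ⊕ 0x30 = 0xF3

F3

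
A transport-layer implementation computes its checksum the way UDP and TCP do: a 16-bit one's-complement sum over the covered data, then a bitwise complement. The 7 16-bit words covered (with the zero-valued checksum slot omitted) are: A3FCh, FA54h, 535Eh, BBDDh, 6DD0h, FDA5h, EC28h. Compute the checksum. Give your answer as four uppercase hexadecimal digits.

FAD2

One's-complement addition (fold any carry out of bit 15 back into bit 0):
  0xA3FC + 0xFA54 = 0x19E50 → wrap carry → 0x9E51
  0x9E51 + 0x535E = 0x0F1AF
  0xF1AF + 0xBBDD = 0x1AD8C → wrap carry → 0xAD8D
  0xAD8D + 0x6DD0 = 0x11B5D → wrap carry → 0x1B5E
  0x1B5E + 0xFDA5 = 0x11903 → wrap carry → 0x1904
  0x1904 + 0xEC28 = 0x1052C → wrap carry → 0x052D
One's-complement sum = 0x052D.
Checksum = ~0x052D & 0xFFFF = 0xFAD2.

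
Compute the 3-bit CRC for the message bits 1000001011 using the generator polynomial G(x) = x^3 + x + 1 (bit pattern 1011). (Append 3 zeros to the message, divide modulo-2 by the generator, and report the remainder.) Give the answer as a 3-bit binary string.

Append 3 zeros: 1000001011000. Divide by 1011 (XOR where the leading bit is 1):
  pos 0: 1000 XOR 1011 = 0011
  pos 2: 1100 XOR 1011 = 0111
  pos 3: 1111 XOR 1011 = 0100
  pos 4: 1000 XOR 1011 = 0011
  pos 6: 1111 XOR 1011 = 0100
  pos 7: 1000 XOR 1011 = 0011
  pos 9: 1100 XOR 1011 = 0111
Remainder (last 3 bits) = 111. This is the CRC / FCS.

111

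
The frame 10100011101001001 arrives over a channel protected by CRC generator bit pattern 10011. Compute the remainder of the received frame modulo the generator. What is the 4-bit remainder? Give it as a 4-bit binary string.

Modulo-2 division of 10100011101001001 by 10011:
  pos 0: 10100 XOR 10011 = 00111
  pos 2: 11101 XOR 10011 = 01110
  pos 3: 11101 XOR 10011 = 01110
  pos 4: 11101 XOR 10011 = 01110
  pos 5: 11100 XOR 10011 = 01111
  pos 6: 11111 XOR 10011 = 01100
  pos 7: 11000 XOR 10011 = 01011
  pos 8: 10110 XOR 10011 = 00101
  pos 10: 10110 XOR 10011 = 00101
  pos 12: 10101 XOR 10011 = 00110
Remainder = 0110 (nonzero — an error is detected).

0110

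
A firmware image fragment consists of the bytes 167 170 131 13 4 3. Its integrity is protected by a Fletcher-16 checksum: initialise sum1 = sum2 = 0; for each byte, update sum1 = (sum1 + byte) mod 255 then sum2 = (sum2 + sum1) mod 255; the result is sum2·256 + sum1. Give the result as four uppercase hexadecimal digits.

83E9

Running sums (mod 255):
  after byte 0 (167): sum1=167, sum2=167
  after byte 1 (170): sum1=82, sum2=249
  after byte 2 (131): sum1=213, sum2=207
  after byte 3 (13): sum1=226, sum2=178
  after byte 4 (4): sum1=230, sum2=153
  after byte 5 (3): sum1=233, sum2=131
Checksum = sum2·256 + sum1 = 131·256 + 233 = 33769 = 0x83E9.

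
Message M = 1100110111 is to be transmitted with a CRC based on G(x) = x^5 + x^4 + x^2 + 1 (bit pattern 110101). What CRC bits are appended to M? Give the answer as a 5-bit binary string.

Append 5 zeros: 110011011100000. Divide by 110101 (XOR where the leading bit is 1):
  pos 0: 110011 XOR 110101 = 000110
  pos 3: 110011 XOR 110101 = 000110
  pos 6: 110100 XOR 110101 = 000001
Remainder (last 5 bits) = 01000. This is the CRC / FCS.

01000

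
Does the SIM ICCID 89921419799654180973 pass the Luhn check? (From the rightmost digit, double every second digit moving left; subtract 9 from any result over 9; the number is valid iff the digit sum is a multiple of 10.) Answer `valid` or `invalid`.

From the right, keep odd positions and double even positions (subtract 9 from any doubled value over 9):
  doubled (positions 2,4,...): 5 0 2 1 9 5 2 2 9 7 → sum 42
  kept (positions 1,3,...): 3 9 8 4 6 9 9 4 2 9 → sum 63
Total = 105.
105 mod 10 = 5, so the number is invalid.

invalid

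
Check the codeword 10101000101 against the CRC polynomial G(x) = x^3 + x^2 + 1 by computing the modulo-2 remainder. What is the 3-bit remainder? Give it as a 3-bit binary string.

100

Modulo-2 division of 10101000101 by 1101:
  pos 0: 1010 XOR 1101 = 0111
  pos 1: 1111 XOR 1101 = 0010
  pos 3: 1000 XOR 1101 = 0101
  pos 4: 1010 XOR 1101 = 0111
  pos 5: 1111 XOR 1101 = 0010
  pos 7: 1001 XOR 1101 = 0100
Remainder = 100 (nonzero — an error is detected).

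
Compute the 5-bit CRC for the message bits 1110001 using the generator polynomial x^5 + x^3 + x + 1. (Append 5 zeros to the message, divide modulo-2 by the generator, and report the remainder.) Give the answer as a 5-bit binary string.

01001

Append 5 zeros: 111000100000. Divide by 101011 (XOR where the leading bit is 1):
  pos 0: 111000 XOR 101011 = 010011
  pos 1: 100111 XOR 101011 = 001100
  pos 3: 110000 XOR 101011 = 011011
  pos 4: 110110 XOR 101011 = 011101
  pos 5: 111010 XOR 101011 = 010001
  pos 6: 100010 XOR 101011 = 001001
Remainder (last 5 bits) = 01001. This is the CRC / FCS.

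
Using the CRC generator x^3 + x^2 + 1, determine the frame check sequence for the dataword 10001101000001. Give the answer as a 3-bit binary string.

001

Append 3 zeros: 10001101000001000. Divide by 1101 (XOR where the leading bit is 1):
  pos 0: 1000 XOR 1101 = 0101
  pos 1: 1011 XOR 1101 = 0110
  pos 2: 1101 XOR 1101 = 0000
  pos 7: 1000 XOR 1101 = 0101
  pos 8: 1010 XOR 1101 = 0111
  pos 9: 1110 XOR 1101 = 0011
  pos 11: 1110 XOR 1101 = 0011
  pos 13: 1100 XOR 1101 = 0001
Remainder (last 3 bits) = 001. This is the CRC / FCS.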